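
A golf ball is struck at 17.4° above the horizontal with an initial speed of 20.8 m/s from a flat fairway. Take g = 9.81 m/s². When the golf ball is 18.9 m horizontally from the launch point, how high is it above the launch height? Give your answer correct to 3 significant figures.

1.48 m

v_x = 20.8 cos 17.4° = 19.85 m/s, v_y0 = 20.8 sin 17.4° = 6.220 m/s.
Time to reach x = 18.9 m: t = x / v_x = 18.9 / 19.85 = 0.9521 s.
y = v_y0 t − ½ g t² = 6.220×0.9521 − 4.905×0.9521² = 1.48 m.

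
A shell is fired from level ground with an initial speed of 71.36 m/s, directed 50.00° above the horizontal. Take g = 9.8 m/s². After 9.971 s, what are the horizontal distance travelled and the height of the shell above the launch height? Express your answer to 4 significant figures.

x = 457.4 m, y = 57.90 m

v_x = 71.36 cos 50.00° = 45.869 m/s; v_y0 = 71.36 sin 50.00° = 54.665 m/s.
x = v_x t = 45.869 × 9.971 = 457.4 m.
y = v_y0 t − ½ g t² = 54.665×9.971 − 4.900×9.971² = 57.90 m.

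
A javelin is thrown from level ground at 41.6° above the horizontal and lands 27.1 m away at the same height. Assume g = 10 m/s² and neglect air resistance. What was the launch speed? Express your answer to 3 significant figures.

16.5 m/s

On level ground, R = v₀² sin(2θ) / g, so v₀ = √(R g / sin 2θ).
sin(2 × 41.6°) = 0.9930.
v₀ = √(27.1 × 10 / 0.9930) = √272.9 = 16.5 m/s.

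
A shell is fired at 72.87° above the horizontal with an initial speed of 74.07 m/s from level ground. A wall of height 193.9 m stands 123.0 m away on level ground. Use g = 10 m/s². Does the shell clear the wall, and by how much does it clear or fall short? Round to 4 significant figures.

v_x = 74.07 cos 72.87° = 21.817 m/s; v_y0 = 74.07 sin 72.87° = 70.784 m/s.
Time to reach the wall: t = 123.0 / 21.817 = 5.6378 s.
Height at that point: y = 70.784×5.6378 − 5.000×5.6378² = 240.14 m.
That is 240.14 − 193.9 = 46.24 m above the top of the wall, so the shell clears it.

Yes — it clears the wall by 46.24 m.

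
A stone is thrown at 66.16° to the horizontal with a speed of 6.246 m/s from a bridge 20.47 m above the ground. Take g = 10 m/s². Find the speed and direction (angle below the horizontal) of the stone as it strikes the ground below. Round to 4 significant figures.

21.18 m/s at 83.15° below the horizontal

v_x = 6.246 cos 66.16° = 2.5245 m/s (constant).
|v_y| at impact = √((5.7131)² + 2×10×20.47) = 21.025 m/s.
Speed = √(2.5245² + 21.025²) = 21.18 m/s; angle = arctan(21.025/2.5245) = 83.15° below horizontal.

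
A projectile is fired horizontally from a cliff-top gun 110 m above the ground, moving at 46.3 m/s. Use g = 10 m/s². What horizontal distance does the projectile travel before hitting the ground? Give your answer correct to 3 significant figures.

Initial vertical velocity is zero, so the fall time comes from h = ½ g t²: t = √(2 × 110 / 10) = 4.690 s.
Horizontal motion is uniform at 46.3 m/s, so x = 46.3 × 4.690 = 217 m.

217 m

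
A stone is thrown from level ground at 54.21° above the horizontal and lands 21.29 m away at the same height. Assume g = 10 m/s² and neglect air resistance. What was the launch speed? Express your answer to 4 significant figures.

14.98 m/s

On level ground, R = v₀² sin(2θ) / g, so v₀ = √(R g / sin 2θ).
sin(2 × 54.21°) = 0.9488.
v₀ = √(21.29 × 10 / 0.9488) = √224.39 = 14.98 m/s.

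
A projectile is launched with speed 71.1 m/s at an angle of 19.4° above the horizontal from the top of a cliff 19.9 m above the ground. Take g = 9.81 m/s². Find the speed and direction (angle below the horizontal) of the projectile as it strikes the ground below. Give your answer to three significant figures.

73.8 m/s at 24.7° below the horizontal

v_x = 71.1 cos 19.4° = 67.06 m/s (constant).
|v_y| at impact = √((23.62)² + 2×9.81×19.9) = 30.80 m/s.
Speed = √(67.06² + 30.80²) = 73.8 m/s; angle = arctan(30.80/67.06) = 24.7° below horizontal.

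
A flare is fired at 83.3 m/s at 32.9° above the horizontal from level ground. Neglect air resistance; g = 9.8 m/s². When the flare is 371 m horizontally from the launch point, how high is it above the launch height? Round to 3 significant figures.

102 m

v_x = 83.3 cos 32.9° = 69.94 m/s, v_y0 = 83.3 sin 32.9° = 45.25 m/s.
Time to reach x = 371 m: t = x / v_x = 371 / 69.94 = 5.305 s.
y = v_y0 t − ½ g t² = 45.25×5.305 − 4.900×5.305² = 102 m.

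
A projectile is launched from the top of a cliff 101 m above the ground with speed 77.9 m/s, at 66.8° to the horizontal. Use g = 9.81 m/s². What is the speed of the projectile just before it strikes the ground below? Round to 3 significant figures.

89.7 m/s

v_x = 77.9 cos 66.8° = 30.69 m/s is unchanged throughout.
For the vertical component, v_y² = v_y0² + 2 g h = (71.60)² + 2×9.81×101 = 7108, so |v_y| = 84.31 m/s.
Impact speed = √(v_x² + v_y²) = √(941.9 + 7108) = 89.7 m/s.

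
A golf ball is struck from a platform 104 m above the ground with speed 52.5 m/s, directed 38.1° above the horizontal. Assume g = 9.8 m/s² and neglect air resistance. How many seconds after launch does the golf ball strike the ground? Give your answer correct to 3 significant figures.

8.98 s

Vertical component: v_y = 52.5 sin 38.1° = 32.39 m/s.
Taking up as positive with launch at y = 104 m, landing at y = 0: 0 = 104 + 32.39 t − ½(9.8) t².
Solving 4.900 t² − 32.39 t − 104 = 0 gives t = [32.39 + √(32.39² + 4·4.900·104)] / 9.800 = 8.98 s.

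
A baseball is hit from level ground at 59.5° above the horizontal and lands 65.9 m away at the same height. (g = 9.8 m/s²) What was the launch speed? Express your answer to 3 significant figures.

27.2 m/s

On level ground, R = v₀² sin(2θ) / g, so v₀ = √(R g / sin 2θ).
sin(2 × 59.5°) = 0.8746.
v₀ = √(65.9 × 9.8 / 0.8746) = √738.4 = 27.2 m/s.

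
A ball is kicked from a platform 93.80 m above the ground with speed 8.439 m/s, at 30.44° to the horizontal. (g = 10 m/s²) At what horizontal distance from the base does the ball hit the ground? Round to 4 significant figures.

34.78 m

Components: v_x = 8.439 cos 30.44° = 7.2758 m/s, v_y = 8.439 sin 30.44° = 4.2755 m/s.
Vertical: 0 = 93.80 + 4.2755 t − ½(10) t² ⇒ 5.000 t² − 4.2755 t − 93.80 = 0.
t = [4.2755 + √(18.280 + 1876.0)] / 10.00 = 4.7799 s.
Horizontal: R = v_x · t = 7.2758 × 4.7799 = 34.78 m.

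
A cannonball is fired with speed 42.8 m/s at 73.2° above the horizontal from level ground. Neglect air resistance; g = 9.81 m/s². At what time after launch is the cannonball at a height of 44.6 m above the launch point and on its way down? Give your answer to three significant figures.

7.07 s

v_y0 = 42.8 sin 73.2° = 40.97 m/s.
Set y = v_y0 t − ½ g t² = 44.6: 4.905 t² − 40.97 t + 44.6 = 0.
t = [40.97 ± √(1679 − 875.1)] / 9.81 = (40.97 ± 28.35) / 9.81, giving t = 1.29 s or t = 7.07 s.
On the way down corresponds to the larger root: t = 7.07 s.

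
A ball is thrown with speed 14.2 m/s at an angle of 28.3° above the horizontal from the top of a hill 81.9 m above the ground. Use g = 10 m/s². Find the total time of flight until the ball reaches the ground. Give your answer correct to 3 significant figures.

Vertical component: v_y = 14.2 sin 28.3° = 6.732 m/s.
Taking up as positive with launch at y = 81.9 m, landing at y = 0: 0 = 81.9 + 6.732 t − ½(10) t².
Solving 5.000 t² − 6.732 t − 81.9 = 0 gives t = [6.732 + √(6.732² + 4·5.000·81.9)] / 10.00 = 4.78 s.

4.78 s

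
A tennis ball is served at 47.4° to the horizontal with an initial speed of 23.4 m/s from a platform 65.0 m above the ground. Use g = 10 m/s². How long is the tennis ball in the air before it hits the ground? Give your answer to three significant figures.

5.72 s

Vertical component: v_y = 23.4 sin 47.4° = 17.22 m/s.
Taking up as positive with launch at y = 65.0 m, landing at y = 0: 0 = 65.0 + 17.22 t − ½(10) t².
Solving 5.000 t² − 17.22 t − 65.0 = 0 gives t = [17.22 + √(17.22² + 4·5.000·65.0)] / 10.00 = 5.72 s.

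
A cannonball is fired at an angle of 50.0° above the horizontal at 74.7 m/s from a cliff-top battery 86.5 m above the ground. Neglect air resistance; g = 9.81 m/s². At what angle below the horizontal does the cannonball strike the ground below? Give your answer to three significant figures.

v_x = 74.7 cos 50.0° = 48.02 m/s.
At impact |v_y| = √(v_y0² + 2 g h) = √(57.22² + 2×9.81×86.5) = 70.51 m/s.
Angle below horizontal = arctan(|v_y| / v_x) = arctan(70.51 / 48.02) = 55.7°.

55.7°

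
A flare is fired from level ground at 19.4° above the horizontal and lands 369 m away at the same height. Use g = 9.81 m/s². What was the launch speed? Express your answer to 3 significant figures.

On level ground, R = v₀² sin(2θ) / g, so v₀ = √(R g / sin 2θ).
sin(2 × 19.4°) = 0.6266.
v₀ = √(369 × 9.81 / 0.6266) = √5777 = 76.0 m/s.

76.0 m/s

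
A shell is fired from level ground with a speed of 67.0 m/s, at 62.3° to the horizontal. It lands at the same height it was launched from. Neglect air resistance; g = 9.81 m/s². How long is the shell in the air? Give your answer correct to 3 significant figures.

Vertical component: v_y = 67.0 sin 62.3° = 59.32 m/s.
For a projectile landing at launch height, time of flight is t = 2 v_y / g = 2 × 59.32 / 9.81 = 12.1 s.

12.1 s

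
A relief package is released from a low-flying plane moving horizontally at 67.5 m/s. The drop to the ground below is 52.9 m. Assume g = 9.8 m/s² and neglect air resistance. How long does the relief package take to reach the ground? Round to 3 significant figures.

3.29 s

The horizontal speed doesn't affect the fall. With v_y0 = 0, h = ½ g t².
t = √(2 × 52.9 / 9.8) = √10.80 = 3.29 s.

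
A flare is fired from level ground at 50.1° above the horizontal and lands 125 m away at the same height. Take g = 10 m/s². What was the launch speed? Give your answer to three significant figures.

On level ground, R = v₀² sin(2θ) / g, so v₀ = √(R g / sin 2θ).
sin(2 × 50.1°) = 0.9842.
v₀ = √(125 × 10 / 0.9842) = √1270 = 35.6 m/s.

35.6 m/s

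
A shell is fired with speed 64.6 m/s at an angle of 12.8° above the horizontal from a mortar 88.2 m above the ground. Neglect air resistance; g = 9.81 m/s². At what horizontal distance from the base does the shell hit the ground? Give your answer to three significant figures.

Components: v_x = 64.6 cos 12.8° = 62.99 m/s, v_y = 64.6 sin 12.8° = 14.31 m/s.
Vertical: 0 = 88.2 + 14.31 t − ½(9.81) t² ⇒ 4.905 t² − 14.31 t − 88.2 = 0.
t = [14.31 + √(204.8 + 1730)] / 9.810 = 5.943 s.
Horizontal: R = v_x · t = 62.99 × 5.943 = 374 m.

374 m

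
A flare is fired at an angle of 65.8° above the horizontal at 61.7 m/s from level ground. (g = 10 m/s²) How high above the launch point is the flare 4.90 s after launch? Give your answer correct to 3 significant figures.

156 m

v_y0 = 61.7 sin 65.8° = 56.28 m/s.
y(t) = v_y0 t − ½ g t² = 56.28×4.90 − 5.000×4.90² = 156 m.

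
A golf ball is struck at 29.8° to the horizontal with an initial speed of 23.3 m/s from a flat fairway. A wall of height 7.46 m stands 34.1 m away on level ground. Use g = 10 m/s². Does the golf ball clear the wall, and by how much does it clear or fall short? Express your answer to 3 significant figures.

v_x = 23.3 cos 29.8° = 20.22 m/s; v_y0 = 23.3 sin 29.8° = 11.58 m/s.
Time to reach the wall: t = 34.1 / 20.22 = 1.686 s.
Height at that point: y = 11.58×1.686 − 5.000×1.686² = 5.311 m.
That is 7.46 − 5.311 = 2.15 m below the top of the wall, so the golf ball does not clear it.

No — it falls 2.15 m short of clearing the wall.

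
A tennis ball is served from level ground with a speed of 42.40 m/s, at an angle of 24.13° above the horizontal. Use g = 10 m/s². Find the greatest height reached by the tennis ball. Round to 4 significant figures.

15.02 m

Vertical component of launch velocity: v_y = 42.40 sin 24.13° = 17.333 m/s.
At the highest point the vertical velocity is zero, so v_y² = 2 g h_max.
h_max = (17.333)² / (2 × 10) = 300.43 / 20.00 = 15.02 m.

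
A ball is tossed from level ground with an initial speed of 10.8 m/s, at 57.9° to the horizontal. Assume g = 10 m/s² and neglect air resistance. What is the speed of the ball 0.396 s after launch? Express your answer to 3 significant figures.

v_x = 10.8 cos 57.9° = 5.739 m/s (constant).
v_y(t) = 10.8 sin 57.9° − g t = 9.149 − 10 × 0.396 = 5.189 m/s.
Speed = √(v_x² + v_y²) = √(32.94 + 26.93) = 7.74 m/s.

7.74 m/s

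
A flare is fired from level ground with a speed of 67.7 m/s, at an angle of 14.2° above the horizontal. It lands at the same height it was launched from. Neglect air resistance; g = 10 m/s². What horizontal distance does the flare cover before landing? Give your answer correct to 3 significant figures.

218 m

Components: v_x = 67.7 cos 14.2° = 65.63 m/s, v_y = 67.7 sin 14.2° = 16.61 m/s.
Time of flight (same landing height): t = 2 v_y / g = 2 × 16.61 / 10 = 3.322 s.
Range: R = v_x · t = 65.63 × 3.322 = 218 m.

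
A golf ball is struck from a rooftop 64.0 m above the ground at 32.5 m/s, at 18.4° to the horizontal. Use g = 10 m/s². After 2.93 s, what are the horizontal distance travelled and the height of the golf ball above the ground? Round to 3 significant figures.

x = 90.4 m, y = 51.1 m

v_x = 32.5 cos 18.4° = 30.84 m/s; v_y0 = 32.5 sin 18.4° = 10.26 m/s.
x = v_x t = 30.84 × 2.93 = 90.4 m.
y = 64.0 + v_y0 t − ½ g t² = 51.1 m.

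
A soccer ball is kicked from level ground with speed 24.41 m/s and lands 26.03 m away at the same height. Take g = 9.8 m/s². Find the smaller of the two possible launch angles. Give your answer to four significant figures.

12.67°

Level-ground range: R = v₀² sin(2θ)/g ⇒ sin 2θ = R g / v₀² = 26.03×9.8/24.41² = 0.4281.
2θ = arcsin(0.4281) = 25.347° or 180° − 25.347° = 154.653°.
So θ = 12.67° or θ = 77.33°.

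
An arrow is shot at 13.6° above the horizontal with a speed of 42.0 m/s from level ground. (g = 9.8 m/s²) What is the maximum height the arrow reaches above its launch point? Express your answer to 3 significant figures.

4.98 m

Vertical component of launch velocity: v_y = 42.0 sin 13.6° = 9.876 m/s.
At the highest point the vertical velocity is zero, so v_y² = 2 g h_max.
h_max = (9.876)² / (2 × 9.8) = 97.54 / 19.60 = 4.98 m.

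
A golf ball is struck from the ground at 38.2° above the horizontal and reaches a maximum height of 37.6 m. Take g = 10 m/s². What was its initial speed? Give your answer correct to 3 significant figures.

At maximum height v_y = 0, so (v₀ sin θ)² = 2 g H.
v₀ sin 38.2° = √(2 × 10 × 37.6) = 27.42 m/s.
v₀ = 27.42 / sin 38.2° = 27.42 / 0.6184 = 44.3 m/s.

44.3 m/s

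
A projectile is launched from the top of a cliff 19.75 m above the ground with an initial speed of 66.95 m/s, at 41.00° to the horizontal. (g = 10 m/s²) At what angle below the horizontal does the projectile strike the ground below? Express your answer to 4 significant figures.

43.66°

v_x = 66.95 cos 41.00° = 50.528 m/s.
At impact |v_y| = √(v_y0² + 2 g h) = √(43.923² + 2×10×19.75) = 48.210 m/s.
Angle below horizontal = arctan(|v_y| / v_x) = arctan(48.210 / 50.528) = 43.66°.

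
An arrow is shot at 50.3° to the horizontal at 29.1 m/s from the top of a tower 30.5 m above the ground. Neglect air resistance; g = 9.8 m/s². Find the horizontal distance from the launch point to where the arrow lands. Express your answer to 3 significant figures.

105 m

Components: v_x = 29.1 cos 50.3° = 18.59 m/s, v_y = 29.1 sin 50.3° = 22.39 m/s.
Vertical: 0 = 30.5 + 22.39 t − ½(9.8) t² ⇒ 4.900 t² − 22.39 t − 30.5 = 0.
t = [22.39 + √(501.3 + 597.8)] / 9.800 = 5.668 s.
Horizontal: R = v_x · t = 18.59 × 5.668 = 105 m.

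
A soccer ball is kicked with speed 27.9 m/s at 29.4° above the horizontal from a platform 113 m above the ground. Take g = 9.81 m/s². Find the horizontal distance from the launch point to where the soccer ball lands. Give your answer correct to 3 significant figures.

Components: v_x = 27.9 cos 29.4° = 24.31 m/s, v_y = 27.9 sin 29.4° = 13.70 m/s.
Vertical: 0 = 113 + 13.70 t − ½(9.81) t² ⇒ 4.905 t² − 13.70 t − 113 = 0.
t = [13.70 + √(187.7 + 2217)] / 9.810 = 6.395 s.
Horizontal: R = v_x · t = 24.31 × 6.395 = 155 m.

155 m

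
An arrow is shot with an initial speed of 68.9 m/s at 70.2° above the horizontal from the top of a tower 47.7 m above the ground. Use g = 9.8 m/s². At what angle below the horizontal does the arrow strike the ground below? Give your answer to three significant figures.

72.0°

v_x = 68.9 cos 70.2° = 23.34 m/s.
At impact |v_y| = √(v_y0² + 2 g h) = √(64.83² + 2×9.8×47.7) = 71.68 m/s.
Angle below horizontal = arctan(|v_y| / v_x) = arctan(71.68 / 23.34) = 72.0°.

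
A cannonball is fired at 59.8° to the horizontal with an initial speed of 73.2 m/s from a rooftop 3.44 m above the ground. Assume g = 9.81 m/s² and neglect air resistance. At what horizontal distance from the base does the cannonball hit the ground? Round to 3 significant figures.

Components: v_x = 73.2 cos 59.8° = 36.82 m/s, v_y = 73.2 sin 59.8° = 63.26 m/s.
Vertical: 0 = 3.44 + 63.26 t − ½(9.81) t² ⇒ 4.905 t² − 63.26 t − 3.44 = 0.
t = [63.26 + √(4002 + 67.49)] / 9.810 = 12.95 s.
Horizontal: R = v_x · t = 36.82 × 12.95 = 477 m.

477 m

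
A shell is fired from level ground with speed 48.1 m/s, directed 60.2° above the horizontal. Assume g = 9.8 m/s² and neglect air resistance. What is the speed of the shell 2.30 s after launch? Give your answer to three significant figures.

v_x = 48.1 cos 60.2° = 23.90 m/s (constant).
v_y(t) = 48.1 sin 60.2° − g t = 41.74 − 9.8 × 2.30 = 19.20 m/s.
Speed = √(v_x² + v_y²) = √(571.2 + 368.6) = 30.7 m/s.

30.7 m/s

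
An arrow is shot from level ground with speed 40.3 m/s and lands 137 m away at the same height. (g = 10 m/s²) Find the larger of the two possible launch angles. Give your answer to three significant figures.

Level-ground range: R = v₀² sin(2θ)/g ⇒ sin 2θ = R g / v₀² = 137×10/40.3² = 0.8435.
2θ = arcsin(0.8435) = 57.51° or 180° − 57.51° = 122.49°.
So θ = 28.8° or θ = 61.2°.

61.2°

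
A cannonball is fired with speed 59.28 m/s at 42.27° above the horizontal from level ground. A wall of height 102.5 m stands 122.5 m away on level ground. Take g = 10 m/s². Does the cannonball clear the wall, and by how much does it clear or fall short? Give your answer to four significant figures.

v_x = 59.28 cos 42.27° = 43.866 m/s; v_y0 = 59.28 sin 42.27° = 39.873 m/s.
Time to reach the wall: t = 122.5 / 43.866 = 2.7926 s.
Height at that point: y = 39.873×2.7926 − 5.000×2.7926² = 72.356 m.
That is 102.5 − 72.356 = 30.14 m below the top of the wall, so the cannonball does not clear it.

No — it falls 30.14 m short of clearing the wall.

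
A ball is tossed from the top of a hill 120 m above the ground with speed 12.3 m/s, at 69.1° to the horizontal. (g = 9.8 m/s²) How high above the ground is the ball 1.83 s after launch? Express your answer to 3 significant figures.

125 m

v_y0 = 12.3 sin 69.1° = 11.49 m/s.
y(t) = 120 + v_y0 t − ½ g t² = 120 + 11.49×1.83 − ½×9.8×1.83² = 125 m.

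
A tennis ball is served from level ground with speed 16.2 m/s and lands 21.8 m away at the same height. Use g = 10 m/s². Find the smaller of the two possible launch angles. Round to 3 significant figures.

28.1°

Level-ground range: R = v₀² sin(2θ)/g ⇒ sin 2θ = R g / v₀² = 21.8×10/16.2² = 0.8307.
2θ = arcsin(0.8307) = 56.17° or 180° − 56.17° = 123.83°.
So θ = 28.1° or θ = 61.9°.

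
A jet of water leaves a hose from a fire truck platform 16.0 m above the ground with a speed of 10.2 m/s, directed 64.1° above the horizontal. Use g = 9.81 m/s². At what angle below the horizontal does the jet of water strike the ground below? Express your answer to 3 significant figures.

v_x = 10.2 cos 64.1° = 4.455 m/s.
At impact |v_y| = √(v_y0² + 2 g h) = √(9.175² + 2×9.81×16.0) = 19.95 m/s.
Angle below horizontal = arctan(|v_y| / v_x) = arctan(19.95 / 4.455) = 77.4°.

77.4°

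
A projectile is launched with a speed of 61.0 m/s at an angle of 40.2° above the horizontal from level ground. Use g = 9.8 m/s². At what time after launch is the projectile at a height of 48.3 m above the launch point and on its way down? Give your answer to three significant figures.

v_y0 = 61.0 sin 40.2° = 39.37 m/s.
Set y = v_y0 t − ½ g t² = 48.3: 4.900 t² − 39.37 t + 48.3 = 0.
t = [39.37 ± √(1550 − 946.7)] / 9.8 = (39.37 ± 24.56) / 9.8, giving t = 1.51 s or t = 6.52 s.
On the way down corresponds to the larger root: t = 6.52 s.

6.52 s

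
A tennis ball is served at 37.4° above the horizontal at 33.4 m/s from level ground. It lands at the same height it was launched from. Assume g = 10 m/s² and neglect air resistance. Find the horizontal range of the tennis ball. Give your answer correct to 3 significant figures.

108 m

Components: v_x = 33.4 cos 37.4° = 26.53 m/s, v_y = 33.4 sin 37.4° = 20.29 m/s.
Time of flight (same landing height): t = 2 v_y / g = 2 × 20.29 / 10 = 4.058 s.
Range: R = v_x · t = 26.53 × 4.058 = 108 m.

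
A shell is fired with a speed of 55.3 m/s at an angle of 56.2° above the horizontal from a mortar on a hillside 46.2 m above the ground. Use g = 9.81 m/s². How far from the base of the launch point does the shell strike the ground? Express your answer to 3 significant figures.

Components: v_x = 55.3 cos 56.2° = 30.76 m/s, v_y = 55.3 sin 56.2° = 45.95 m/s.
Vertical: 0 = 46.2 + 45.95 t − ½(9.81) t² ⇒ 4.905 t² − 45.95 t − 46.2 = 0.
t = [45.95 + √(2111 + 906.4)] / 9.810 = 10.28 s.
Horizontal: R = v_x · t = 30.76 × 10.28 = 316 m.

316 m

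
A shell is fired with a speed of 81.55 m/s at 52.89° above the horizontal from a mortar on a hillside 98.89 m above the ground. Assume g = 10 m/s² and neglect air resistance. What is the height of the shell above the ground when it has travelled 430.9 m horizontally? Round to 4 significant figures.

v_x = 81.55 cos 52.89° = 49.203 m/s, v_y0 = 81.55 sin 52.89° = 65.034 m/s.
Time to reach x = 430.9 m: t = x / v_x = 430.9 / 49.203 = 8.7576 s.
y = 98.89 + v_y0 t − ½ g t² = 98.89 + 65.034×8.7576 − 5.000×8.7576² = 285.0 m.

285.0 m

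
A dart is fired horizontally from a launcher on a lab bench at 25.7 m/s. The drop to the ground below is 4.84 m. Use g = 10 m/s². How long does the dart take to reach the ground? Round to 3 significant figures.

The horizontal speed doesn't affect the fall. With v_y0 = 0, h = ½ g t².
t = √(2 × 4.84 / 10) = √0.9680 = 0.984 s.

0.984 s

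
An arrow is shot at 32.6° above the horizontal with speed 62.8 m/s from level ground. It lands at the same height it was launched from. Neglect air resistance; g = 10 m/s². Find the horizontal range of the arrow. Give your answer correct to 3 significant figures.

For level ground, R = v₀² sin(2θ) / g.
sin(2 × 32.6°) = sin 65.20° = 0.9078.
R = (62.8)² × 0.9078 / 10 = 358 m.

358 m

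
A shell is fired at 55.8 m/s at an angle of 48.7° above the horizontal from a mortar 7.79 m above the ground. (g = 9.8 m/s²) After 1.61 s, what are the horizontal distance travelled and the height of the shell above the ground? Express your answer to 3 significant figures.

v_x = 55.8 cos 48.7° = 36.83 m/s; v_y0 = 55.8 sin 48.7° = 41.92 m/s.
x = v_x t = 36.83 × 1.61 = 59.3 m.
y = 7.79 + v_y0 t − ½ g t² = 62.6 m.

x = 59.3 m, y = 62.6 m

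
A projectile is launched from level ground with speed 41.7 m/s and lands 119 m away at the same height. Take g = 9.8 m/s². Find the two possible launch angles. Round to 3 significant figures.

Level-ground range: R = v₀² sin(2θ)/g ⇒ sin 2θ = R g / v₀² = 119×9.8/41.7² = 0.6707.
2θ = arcsin(0.6707) = 42.12° or 180° − 42.12° = 137.88°.
So θ = 21.1° or θ = 68.9°.

21.1° and 68.9°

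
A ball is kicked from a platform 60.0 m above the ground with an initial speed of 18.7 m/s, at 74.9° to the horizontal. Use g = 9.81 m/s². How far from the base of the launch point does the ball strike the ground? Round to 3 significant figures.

28.2 m

Components: v_x = 18.7 cos 74.9° = 4.871 m/s, v_y = 18.7 sin 74.9° = 18.05 m/s.
Vertical: 0 = 60.0 + 18.05 t − ½(9.81) t² ⇒ 4.905 t² − 18.05 t − 60.0 = 0.
t = [18.05 + √(325.8 + 1177)] / 9.810 = 5.792 s.
Horizontal: R = v_x · t = 4.871 × 5.792 = 28.2 m.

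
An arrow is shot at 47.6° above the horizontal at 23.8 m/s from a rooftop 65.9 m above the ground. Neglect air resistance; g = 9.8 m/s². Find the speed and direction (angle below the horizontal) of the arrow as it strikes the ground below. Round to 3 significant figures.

v_x = 23.8 cos 47.6° = 16.05 m/s (constant).
|v_y| at impact = √((17.58)² + 2×9.8×65.9) = 40.01 m/s.
Speed = √(16.05² + 40.01²) = 43.1 m/s; angle = arctan(40.01/16.05) = 68.1° below horizontal.

43.1 m/s at 68.1° below the horizontal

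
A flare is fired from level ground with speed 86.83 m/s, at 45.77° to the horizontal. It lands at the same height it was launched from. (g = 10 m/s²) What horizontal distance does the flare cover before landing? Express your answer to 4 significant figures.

753.7 m

Components: v_x = 86.83 cos 45.77° = 60.567 m/s, v_y = 86.83 sin 45.77° = 62.218 m/s.
Time of flight (same landing height): t = 2 v_y / g = 2 × 62.218 / 10 = 12.444 s.
Range: R = v_x · t = 60.567 × 12.444 = 753.7 m.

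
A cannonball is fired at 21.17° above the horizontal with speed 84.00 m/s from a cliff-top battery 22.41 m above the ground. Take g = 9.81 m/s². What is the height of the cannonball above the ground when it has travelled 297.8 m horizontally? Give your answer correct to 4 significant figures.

v_x = 84.00 cos 21.17° = 78.331 m/s, v_y0 = 84.00 sin 21.17° = 30.335 m/s.
Time to reach x = 297.8 m: t = x / v_x = 297.8 / 78.331 = 3.8018 s.
y = 22.41 + v_y0 t − ½ g t² = 22.41 + 30.335×3.8018 − 4.905×3.8018² = 66.84 m.

66.84 m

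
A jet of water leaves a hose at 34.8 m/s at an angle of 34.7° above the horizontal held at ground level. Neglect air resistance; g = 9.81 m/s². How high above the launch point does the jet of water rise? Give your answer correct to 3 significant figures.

20.0 m

Vertical component of launch velocity: v_y = 34.8 sin 34.7° = 19.81 m/s.
At the highest point the vertical velocity is zero, so v_y² = 2 g h_max.
h_max = (19.81)² / (2 × 9.81) = 392.4 / 19.62 = 20.0 m.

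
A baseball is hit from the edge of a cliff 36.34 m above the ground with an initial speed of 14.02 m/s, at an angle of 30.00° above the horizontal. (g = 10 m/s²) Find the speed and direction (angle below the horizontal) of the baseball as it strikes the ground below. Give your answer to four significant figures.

v_x = 14.02 cos 30.00° = 12.142 m/s (constant).
|v_y| at impact = √((7.0100)² + 2×10×36.34) = 27.856 m/s.
Speed = √(12.142² + 27.856²) = 30.39 m/s; angle = arctan(27.856/12.142) = 66.45° below horizontal.

30.39 m/s at 66.45° below the horizontal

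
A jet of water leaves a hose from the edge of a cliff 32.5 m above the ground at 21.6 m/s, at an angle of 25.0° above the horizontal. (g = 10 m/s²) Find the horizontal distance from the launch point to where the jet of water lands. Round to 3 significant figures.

70.9 m

Components: v_x = 21.6 cos 25.0° = 19.58 m/s, v_y = 21.6 sin 25.0° = 9.129 m/s.
Vertical: 0 = 32.5 + 9.129 t − ½(10) t² ⇒ 5.000 t² − 9.129 t − 32.5 = 0.
t = [9.129 + √(83.34 + 650.0)] / 10.00 = 3.621 s.
Horizontal: R = v_x · t = 19.58 × 3.621 = 70.9 m.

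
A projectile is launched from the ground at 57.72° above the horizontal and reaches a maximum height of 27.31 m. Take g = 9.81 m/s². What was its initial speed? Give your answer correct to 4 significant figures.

At maximum height v_y = 0, so (v₀ sin θ)² = 2 g H.
v₀ sin 57.72° = √(2 × 9.81 × 27.31) = 23.148 m/s.
v₀ = 23.148 / sin 57.72° = 23.148 / 0.8454 = 27.38 m/s.

27.38 m/s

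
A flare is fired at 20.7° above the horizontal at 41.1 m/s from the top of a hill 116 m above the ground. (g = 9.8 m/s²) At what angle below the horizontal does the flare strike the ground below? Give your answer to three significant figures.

52.4°

v_x = 41.1 cos 20.7° = 38.45 m/s.
At impact |v_y| = √(v_y0² + 2 g h) = √(14.53² + 2×9.8×116) = 49.85 m/s.
Angle below horizontal = arctan(|v_y| / v_x) = arctan(49.85 / 38.45) = 52.4°.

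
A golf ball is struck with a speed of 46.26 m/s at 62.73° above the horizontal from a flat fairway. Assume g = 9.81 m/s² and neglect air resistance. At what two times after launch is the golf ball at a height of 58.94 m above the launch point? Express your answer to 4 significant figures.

v_y0 = 46.26 sin 62.73° = 41.119 m/s.
Set y = v_y0 t − ½ g t² = 58.94: 4.905 t² − 41.119 t + 58.94 = 0.
t = [41.119 ± √(1690.8 − 1156.4)] / 9.81 = (41.119 ± 23.117) / 9.81, giving t = 1.835 s or t = 6.548 s.
So the golf ball is at 58.94 m at t = 1.835 s (rising) and t = 6.548 s (falling).

1.835 s and 6.548 s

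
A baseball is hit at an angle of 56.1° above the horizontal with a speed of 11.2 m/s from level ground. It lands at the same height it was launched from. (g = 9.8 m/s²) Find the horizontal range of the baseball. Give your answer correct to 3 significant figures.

11.9 m

Components: v_x = 11.2 cos 56.1° = 6.247 m/s, v_y = 11.2 sin 56.1° = 9.296 m/s.
Time of flight (same landing height): t = 2 v_y / g = 2 × 9.296 / 9.8 = 1.897 s.
Range: R = v_x · t = 6.247 × 1.897 = 11.9 m.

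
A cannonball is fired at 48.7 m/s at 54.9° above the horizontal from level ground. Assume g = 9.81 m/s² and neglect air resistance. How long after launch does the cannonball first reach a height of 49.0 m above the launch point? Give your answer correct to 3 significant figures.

v_y0 = 48.7 sin 54.9° = 39.84 m/s.
Set y = v_y0 t − ½ g t² = 49.0: 4.905 t² − 39.84 t + 49.0 = 0.
t = [39.84 ± √(1587 − 961.4)] / 9.81 = (39.84 ± 25.01) / 9.81, giving t = 1.51 s or t = 6.61 s.
The cannonball is on the way up at the first time, so t = 1.51 s.

1.51 s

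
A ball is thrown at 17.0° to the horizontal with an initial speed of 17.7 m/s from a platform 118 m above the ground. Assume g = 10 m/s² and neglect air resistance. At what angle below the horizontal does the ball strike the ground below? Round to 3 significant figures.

70.9°

v_x = 17.7 cos 17.0° = 16.93 m/s.
At impact |v_y| = √(v_y0² + 2 g h) = √(5.175² + 2×10×118) = 48.85 m/s.
Angle below horizontal = arctan(|v_y| / v_x) = arctan(48.85 / 16.93) = 70.9°.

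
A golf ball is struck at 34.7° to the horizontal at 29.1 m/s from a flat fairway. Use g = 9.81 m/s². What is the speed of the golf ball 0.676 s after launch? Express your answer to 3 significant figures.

25.9 m/s

v_x = 29.1 cos 34.7° = 23.92 m/s (constant).
v_y(t) = 29.1 sin 34.7° − g t = 16.57 − 9.81 × 0.676 = 9.938 m/s.
Speed = √(v_x² + v_y²) = √(572.2 + 98.76) = 25.9 m/s.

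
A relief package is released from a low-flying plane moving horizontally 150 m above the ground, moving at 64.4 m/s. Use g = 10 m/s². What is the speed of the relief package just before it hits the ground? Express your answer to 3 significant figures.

Fall time: t = √(2 × 150 / 10) = 5.477 s.
At impact: v_x = 64.4 m/s (unchanged), v_y = g t = 10 × 5.477 = 54.77 m/s.
Speed = √(v_x² + v_y²) = √(4147 + 3000) = 84.5 m/s.

84.5 m/s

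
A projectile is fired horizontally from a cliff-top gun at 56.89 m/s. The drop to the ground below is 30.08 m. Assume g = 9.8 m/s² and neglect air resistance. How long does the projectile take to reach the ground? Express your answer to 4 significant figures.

The horizontal speed doesn't affect the fall. With v_y0 = 0, h = ½ g t².
t = √(2 × 30.08 / 9.8) = √6.1388 = 2.478 s.

2.478 s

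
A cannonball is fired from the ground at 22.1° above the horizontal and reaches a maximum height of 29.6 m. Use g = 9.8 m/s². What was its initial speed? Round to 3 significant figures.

At maximum height v_y = 0, so (v₀ sin θ)² = 2 g H.
v₀ sin 22.1° = √(2 × 9.8 × 29.6) = 24.09 m/s.
v₀ = 24.09 / sin 22.1° = 24.09 / 0.3762 = 64.0 m/s.

64.0 m/s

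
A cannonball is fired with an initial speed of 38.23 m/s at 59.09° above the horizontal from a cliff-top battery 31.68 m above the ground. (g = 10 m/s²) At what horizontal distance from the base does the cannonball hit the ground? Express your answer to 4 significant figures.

Components: v_x = 38.23 cos 59.09° = 19.638 m/s, v_y = 38.23 sin 59.09° = 32.800 m/s.
Vertical: 0 = 31.68 + 32.800 t − ½(10) t² ⇒ 5.000 t² − 32.800 t − 31.68 = 0.
t = [32.800 + √(1075.8 + 633.60)] / 10.00 = 7.4145 s.
Horizontal: R = v_x · t = 19.638 × 7.4145 = 145.6 m.

145.6 m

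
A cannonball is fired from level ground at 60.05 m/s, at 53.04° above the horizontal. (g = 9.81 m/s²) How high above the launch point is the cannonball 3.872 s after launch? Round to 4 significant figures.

112.3 m

v_y0 = 60.05 sin 53.04° = 47.983 m/s.
y(t) = v_y0 t − ½ g t² = 47.983×3.872 − 4.905×3.872² = 112.3 m.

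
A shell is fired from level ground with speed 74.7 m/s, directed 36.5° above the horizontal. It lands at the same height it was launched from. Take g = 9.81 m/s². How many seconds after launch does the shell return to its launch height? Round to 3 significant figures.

Vertical component: v_y = 74.7 sin 36.5° = 44.43 m/s.
For a projectile landing at launch height, time of flight is t = 2 v_y / g = 2 × 44.43 / 9.81 = 9.06 s.

9.06 s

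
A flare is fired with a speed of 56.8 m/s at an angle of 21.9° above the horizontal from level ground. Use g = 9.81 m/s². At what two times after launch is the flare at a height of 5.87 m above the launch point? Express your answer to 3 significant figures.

0.298 s and 4.02 s

v_y0 = 56.8 sin 21.9° = 21.19 m/s.
Set y = v_y0 t − ½ g t² = 5.87: 4.905 t² − 21.19 t + 5.87 = 0.
t = [21.19 ± √(449.0 − 115.2)] / 9.81 = (21.19 ± 18.27) / 9.81, giving t = 0.298 s or t = 4.02 s.
So the flare is at 5.87 m at t = 0.298 s (rising) and t = 4.02 s (falling).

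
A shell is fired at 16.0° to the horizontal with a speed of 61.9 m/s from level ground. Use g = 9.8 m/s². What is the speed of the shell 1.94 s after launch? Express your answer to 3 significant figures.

59.5 m/s

v_x = 61.9 cos 16.0° = 59.50 m/s (constant).
v_y(t) = 61.9 sin 16.0° − g t = 17.06 − 9.8 × 1.94 = -1.952 m/s.
Speed = √(v_x² + v_y²) = √(3540 + 3.810) = 59.5 m/s.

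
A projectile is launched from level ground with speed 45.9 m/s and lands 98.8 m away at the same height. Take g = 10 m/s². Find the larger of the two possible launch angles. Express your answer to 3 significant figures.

Level-ground range: R = v₀² sin(2θ)/g ⇒ sin 2θ = R g / v₀² = 98.8×10/45.9² = 0.4690.
2θ = arcsin(0.4690) = 27.97° or 180° − 27.97° = 152.03°.
So θ = 14.0° or θ = 76.0°.

76.0°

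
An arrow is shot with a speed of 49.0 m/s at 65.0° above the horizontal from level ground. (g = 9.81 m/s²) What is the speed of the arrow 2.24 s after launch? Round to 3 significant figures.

30.5 m/s

v_x = 49.0 cos 65.0° = 20.71 m/s (constant).
v_y(t) = 49.0 sin 65.0° − g t = 44.41 − 9.81 × 2.24 = 22.44 m/s.
Speed = √(v_x² + v_y²) = √(428.9 + 503.6) = 30.5 m/s.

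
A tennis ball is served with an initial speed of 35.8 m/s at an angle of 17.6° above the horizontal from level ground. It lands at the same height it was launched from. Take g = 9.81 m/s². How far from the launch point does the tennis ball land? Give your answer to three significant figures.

For level ground, R = v₀² sin(2θ) / g.
sin(2 × 17.6°) = sin 35.20° = 0.5764.
R = (35.8)² × 0.5764 / 9.81 = 75.3 m.

75.3 m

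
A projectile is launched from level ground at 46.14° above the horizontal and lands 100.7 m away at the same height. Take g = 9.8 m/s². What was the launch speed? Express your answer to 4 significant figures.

On level ground, R = v₀² sin(2θ) / g, so v₀ = √(R g / sin 2θ).
sin(2 × 46.14°) = 0.9992.
v₀ = √(100.7 × 9.8 / 0.9992) = √987.65 = 31.43 m/s.

31.43 m/s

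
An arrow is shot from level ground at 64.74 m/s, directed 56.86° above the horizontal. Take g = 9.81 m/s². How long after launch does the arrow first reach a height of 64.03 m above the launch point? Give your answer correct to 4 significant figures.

v_y0 = 64.74 sin 56.86° = 54.209 m/s.
Set y = v_y0 t − ½ g t² = 64.03: 4.905 t² − 54.209 t + 64.03 = 0.
t = [54.209 ± √(2938.6 − 1256.3)] / 9.81 = (54.209 ± 41.016) / 9.81, giving t = 1.345 s or t = 9.707 s.
The arrow is on the way up at the first time, so t = 1.345 s.

1.345 s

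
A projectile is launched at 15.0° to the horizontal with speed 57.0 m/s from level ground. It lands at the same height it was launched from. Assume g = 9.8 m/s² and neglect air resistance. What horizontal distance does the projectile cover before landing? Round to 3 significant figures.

Components: v_x = 57.0 cos 15.0° = 55.06 m/s, v_y = 57.0 sin 15.0° = 14.75 m/s.
Time of flight (same landing height): t = 2 v_y / g = 2 × 14.75 / 9.8 = 3.010 s.
Range: R = v_x · t = 55.06 × 3.010 = 166 m.

166 m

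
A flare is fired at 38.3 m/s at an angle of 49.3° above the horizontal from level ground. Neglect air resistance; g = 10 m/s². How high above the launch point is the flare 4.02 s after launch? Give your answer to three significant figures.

35.9 m

v_y0 = 38.3 sin 49.3° = 29.04 m/s.
y(t) = v_y0 t − ½ g t² = 29.04×4.02 − 5.000×4.02² = 35.9 m.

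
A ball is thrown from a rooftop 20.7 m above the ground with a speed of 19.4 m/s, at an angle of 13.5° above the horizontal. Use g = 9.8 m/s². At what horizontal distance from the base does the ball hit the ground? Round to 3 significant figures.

48.5 m

Components: v_x = 19.4 cos 13.5° = 18.86 m/s, v_y = 19.4 sin 13.5° = 4.529 m/s.
Vertical: 0 = 20.7 + 4.529 t − ½(9.8) t² ⇒ 4.900 t² − 4.529 t − 20.7 = 0.
t = [4.529 + √(20.51 + 405.7)] / 9.800 = 2.569 s.
Horizontal: R = v_x · t = 18.86 × 2.569 = 48.5 m.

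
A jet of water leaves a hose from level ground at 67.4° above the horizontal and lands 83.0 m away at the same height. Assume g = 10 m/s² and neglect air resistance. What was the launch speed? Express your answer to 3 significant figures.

34.2 m/s

On level ground, R = v₀² sin(2θ) / g, so v₀ = √(R g / sin 2θ).
sin(2 × 67.4°) = 0.7096.
v₀ = √(83.0 × 10 / 0.7096) = √1170 = 34.2 m/s.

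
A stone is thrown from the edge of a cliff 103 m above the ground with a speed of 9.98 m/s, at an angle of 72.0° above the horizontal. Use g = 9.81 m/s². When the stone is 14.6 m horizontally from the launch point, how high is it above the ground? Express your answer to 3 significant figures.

38.0 m

v_x = 9.98 cos 72.0° = 3.084 m/s, v_y0 = 9.98 sin 72.0° = 9.492 m/s.
Time to reach x = 14.6 m: t = x / v_x = 14.6 / 3.084 = 4.734 s.
y = 103 + v_y0 t − ½ g t² = 103 + 9.492×4.734 − 4.905×4.734² = 38.0 m.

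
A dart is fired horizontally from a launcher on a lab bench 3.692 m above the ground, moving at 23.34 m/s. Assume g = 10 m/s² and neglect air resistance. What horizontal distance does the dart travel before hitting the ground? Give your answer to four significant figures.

Initial vertical velocity is zero, so the fall time comes from h = ½ g t²: t = √(2 × 3.692 / 10) = 0.85930 s.
Horizontal motion is uniform at 23.34 m/s, so x = 23.34 × 0.85930 = 20.06 m.

20.06 m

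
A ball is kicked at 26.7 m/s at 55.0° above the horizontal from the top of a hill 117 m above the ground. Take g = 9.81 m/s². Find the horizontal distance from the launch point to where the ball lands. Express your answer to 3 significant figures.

116 m

Components: v_x = 26.7 cos 55.0° = 15.31 m/s, v_y = 26.7 sin 55.0° = 21.87 m/s.
Vertical: 0 = 117 + 21.87 t − ½(9.81) t² ⇒ 4.905 t² − 21.87 t − 117 = 0.
t = [21.87 + √(478.3 + 2296)] / 9.810 = 7.599 s.
Horizontal: R = v_x · t = 15.31 × 7.599 = 116 m.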